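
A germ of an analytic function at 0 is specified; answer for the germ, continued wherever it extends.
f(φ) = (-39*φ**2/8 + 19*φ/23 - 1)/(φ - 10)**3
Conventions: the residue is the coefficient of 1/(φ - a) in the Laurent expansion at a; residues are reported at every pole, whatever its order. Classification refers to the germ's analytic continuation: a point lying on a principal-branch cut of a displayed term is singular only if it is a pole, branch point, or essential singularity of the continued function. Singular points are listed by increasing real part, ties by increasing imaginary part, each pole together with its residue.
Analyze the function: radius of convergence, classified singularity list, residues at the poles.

Radius of convergence at 0: 10.
At 10: a pole of order 3; residue -39/8.

Denominator factor (φ - 10)^3: pole of order 3 at 10, modulus 10.
The radius of convergence is the smallest modulus among the singular points: 10.
At the order-3 pole 10 set g(φ) = (φ - (10))^3*f(φ) = -39*φ**2/8 + 19*φ/23 - 1.
Order-3 pole: residue = g''(a)/2; g''(10) = -39/4, so the residue is -39/8.


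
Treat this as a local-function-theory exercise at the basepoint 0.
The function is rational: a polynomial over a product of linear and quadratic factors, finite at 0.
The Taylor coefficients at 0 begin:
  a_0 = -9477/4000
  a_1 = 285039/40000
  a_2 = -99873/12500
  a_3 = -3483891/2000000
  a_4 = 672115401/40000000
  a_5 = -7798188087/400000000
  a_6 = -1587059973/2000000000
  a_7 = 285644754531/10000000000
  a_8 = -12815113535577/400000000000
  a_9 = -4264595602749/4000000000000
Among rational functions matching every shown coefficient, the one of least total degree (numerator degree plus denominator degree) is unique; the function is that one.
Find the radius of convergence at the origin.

The radius of convergence is (1/3)*sqrt(10).

No rational of total degree below 8 reproduces all 10 coefficients; solving the [2/6] Pade equations on them gives f(μ) = (-31*μ**2/25 + μ - 13/4)/(μ**2 + μ + 10/9)**3, whose expansion matches every shown term.
Denominator factor (μ**2 + μ + 10/9)^3: discriminant -31/9, complex-conjugate roots (-1/2) + ((1/6)*sqrt(31))*i and (-1/2) - ((1/6)*sqrt(31))*i; poles of order 3, moduli (1/3)*sqrt(10) and (1/3)*sqrt(10).
The radius of convergence is the smallest modulus among the singular points: (1/3)*sqrt(10).


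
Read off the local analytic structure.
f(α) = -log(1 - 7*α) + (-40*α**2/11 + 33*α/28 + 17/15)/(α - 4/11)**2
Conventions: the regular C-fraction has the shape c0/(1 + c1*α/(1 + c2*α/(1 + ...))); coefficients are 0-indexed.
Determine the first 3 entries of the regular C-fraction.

The regular C-fraction coefficients are [2057/240, -423713/57596, 21614799364/6101043487].

Taylor coefficients (expand at 0): a_0 = 2057/240, a_1 = 423713/6720, a_2 = 2154629/8960.
c0 = a_0 = 2057/240. Peel one level at a time: if S = 1 + c*α/S' with S'(0) = 1, then c is the α-coefficient of S and S' = c*α/(S - 1).
S_1 = c0/f = 1 + (-423713/57596)*α + (5403699841/207331201)*α^2 + ...; c1 = -423713/57596.
S_2 = c1*α/(S_1 - 1) = 1 + (21614799364/6101043487)*α + ...; c2 = 21614799364/6101043487.


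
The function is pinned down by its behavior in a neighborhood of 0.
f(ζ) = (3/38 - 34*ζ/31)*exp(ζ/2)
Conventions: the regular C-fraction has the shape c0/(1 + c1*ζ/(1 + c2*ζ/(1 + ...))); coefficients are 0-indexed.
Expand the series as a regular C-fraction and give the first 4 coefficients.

The regular C-fraction coefficients are [3/38, 2491/186, -12882137/926652, 1212401847/128357613068].

Taylor coefficients (expand at 0): a_0 = 3/38, a_1 = -2491/2356, a_2 = -5075/9424, a_3 = -2553/18848.
c0 = a_0 = 3/38. Peel one level at a time: if S = 1 + c*ζ/S' with S'(0) = 1, then c is the ζ-coefficient of S and S' = c*ζ/(S - 1).
S_1 = c0/f = 1 + (2491/186)*ζ + (12882137/69192)*ζ^2 + ...; c1 = 2491/186.
S_2 = c1*ζ/(S_1 - 1) = 1 + (-12882137/926652)*ζ + (13036579/99281296)*ζ^2 + ...; c2 = -12882137/926652.
S_3 = c2*ζ/(S_2 - 1) = 1 + (1212401847/128357613068)*ζ + ...; c3 = 1212401847/128357613068.


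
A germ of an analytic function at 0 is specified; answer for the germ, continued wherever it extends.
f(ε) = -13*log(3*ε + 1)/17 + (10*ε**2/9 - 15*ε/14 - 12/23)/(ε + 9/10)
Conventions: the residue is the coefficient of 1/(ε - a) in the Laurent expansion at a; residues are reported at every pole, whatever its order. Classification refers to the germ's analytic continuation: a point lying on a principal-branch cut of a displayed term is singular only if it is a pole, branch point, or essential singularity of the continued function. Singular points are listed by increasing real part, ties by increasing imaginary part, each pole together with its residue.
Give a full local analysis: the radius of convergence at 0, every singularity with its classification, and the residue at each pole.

Denominator factor (ε + 9/10): pole of order 1 at -9/10, modulus 9/10.
Branch term (-13/17)*log(1 - ε/(-1/3)): its argument vanishes at ε = -1/3, a logarithmic branch point, modulus 1/3.
The radius of convergence is the smallest modulus among the singular points: 1/3.
The branch term is analytic at -9/10 and contributes nothing to the residue; only the rational part matters.
At the order-1 pole -9/10 set g(ε) = (ε - (-9/10))*(rational part) = 10*ε**2/9 - 15*ε/14 - 12/23.
Simple pole: residue = g(a) at a = -9/10, which is 4323/3220.
List the singular points by increasing real part (a conjugate pair: the negative imaginary part first).

Radius of convergence at 0: 1/3.
At -9/10: a pole of order 1; residue 4323/3220.
At -1/3: a logarithmic branch point.


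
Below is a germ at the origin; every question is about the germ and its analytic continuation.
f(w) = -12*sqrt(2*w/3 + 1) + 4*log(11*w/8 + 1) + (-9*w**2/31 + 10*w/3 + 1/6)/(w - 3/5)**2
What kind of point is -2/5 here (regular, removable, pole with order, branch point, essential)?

Denominator factors: w - 3/5 = -1 at w = -2/5 — none vanishes.
Branch term sqrt(1 - w/(-3/2)): argument at -2/5 is 11/15, nonzero, so -2/5 is not its branch point (a point on a principal cut is still regular for the continued germ).
Branch term log(1 - w/(-8/11)): argument at -2/5 is 9/20, nonzero, so -2/5 is not its branch point (a point on a principal cut is still regular for the continued germ).
So the germ continues analytically to -2/5.

The point is a regular point.


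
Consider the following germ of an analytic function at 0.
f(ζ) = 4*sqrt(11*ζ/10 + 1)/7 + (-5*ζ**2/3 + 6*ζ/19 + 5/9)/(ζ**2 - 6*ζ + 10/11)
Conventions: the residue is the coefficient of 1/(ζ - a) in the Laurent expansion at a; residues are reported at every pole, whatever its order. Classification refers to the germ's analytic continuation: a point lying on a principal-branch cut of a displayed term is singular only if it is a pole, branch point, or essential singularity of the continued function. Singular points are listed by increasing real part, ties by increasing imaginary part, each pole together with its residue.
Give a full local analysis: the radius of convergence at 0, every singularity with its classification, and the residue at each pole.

Radius of convergence at 0: 3 - (1/11)*sqrt(979).
At -10/11: an algebraic (square-root) branch point.
At 3 - (1/11)*sqrt(979): a pole of order 1; residue -92/19 + (50753/334818)*sqrt(979).
At 3 + (1/11)*sqrt(979): a pole of order 1; residue -92/19 - (50753/334818)*sqrt(979).

Denominator factor (ζ**2 - 6*ζ + 10/11): discriminant 356/11, real irrational roots 3 + (1/11)*sqrt(979) and 3 - (1/11)*sqrt(979); poles of order 1, moduli 3 + (1/11)*sqrt(979) and 3 - (1/11)*sqrt(979).
Branch term (4/7)*sqrt(1 - ζ/(-10/11)): its argument vanishes at ζ = -10/11, a square-root branch point, modulus 10/11.
The radius of convergence is the smallest modulus among the singular points: 3 - (1/11)*sqrt(979).
The branch term is analytic at 3 - (1/11)*sqrt(979) and contributes nothing to the residue; only the rational part matters.
The factor ζ**2 - 6*ζ + 10/11 splits as (ζ - a)(ζ - a') with a = 3 - (1/11)*sqrt(979), a' = 3 + (1/11)*sqrt(979). At the order-1 pole a set g(ζ) = (ζ - a)*(rational part) = [-5*ζ**2/3 + 6*ζ/19 + 5/9] / (ζ - a').
Simple pole: residue = g(a) at a = 3 - (1/11)*sqrt(979), which is -92/19 + (50753/334818)*sqrt(979).
The branch term is analytic at 3 + (1/11)*sqrt(979) and contributes nothing to the residue; only the rational part matters.
The factor ζ**2 - 6*ζ + 10/11 splits as (ζ - a)(ζ - a') with a = 3 + (1/11)*sqrt(979), a' = 3 - (1/11)*sqrt(979). At the order-1 pole a set g(ζ) = (ζ - a)*(rational part) = [-5*ζ**2/3 + 6*ζ/19 + 5/9] / (ζ - a').
Simple pole: residue = g(a) at a = 3 + (1/11)*sqrt(979), which is -92/19 - (50753/334818)*sqrt(979).
List the singular points by increasing real part (a conjugate pair: the negative imaginary part first).


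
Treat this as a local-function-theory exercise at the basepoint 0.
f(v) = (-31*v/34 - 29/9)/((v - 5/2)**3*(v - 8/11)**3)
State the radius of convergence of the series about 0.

The radius of convergence is 8/11.

Denominator factor (v - 8/11)^3: pole of order 3 at 8/11, modulus 8/11.
Denominator factor (v - 5/2)^3: pole of order 3 at 5/2, modulus 5/2.
The radius of convergence is the smallest modulus among the singular points: 8/11.


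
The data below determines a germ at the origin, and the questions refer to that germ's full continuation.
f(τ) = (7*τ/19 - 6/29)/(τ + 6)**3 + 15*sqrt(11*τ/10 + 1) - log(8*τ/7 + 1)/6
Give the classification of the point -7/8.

The term (-1/6)*log(1 - τ/(-7/8)) has argument 1 - -7/8/(-7/8) = 0 at -7/8: a logarithmic (infinitely-sheeted) branch point; the remaining terms are analytic or single-valued there.

The point is a logarithmic branch point.


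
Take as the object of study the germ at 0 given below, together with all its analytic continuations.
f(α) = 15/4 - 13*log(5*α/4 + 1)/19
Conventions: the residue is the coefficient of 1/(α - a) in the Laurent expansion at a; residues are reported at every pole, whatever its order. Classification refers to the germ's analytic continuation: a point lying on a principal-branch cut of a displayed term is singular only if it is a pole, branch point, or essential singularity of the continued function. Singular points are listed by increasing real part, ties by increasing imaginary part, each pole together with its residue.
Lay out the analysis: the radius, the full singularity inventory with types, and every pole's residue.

Branch term (-13/19)*log(1 - α/(-4/5)): its argument vanishes at α = -4/5, a logarithmic branch point, modulus 4/5.
The radius of convergence is the smallest modulus among the singular points: 4/5.

Radius of convergence at 0: 4/5.
At -4/5: a logarithmic branch point.


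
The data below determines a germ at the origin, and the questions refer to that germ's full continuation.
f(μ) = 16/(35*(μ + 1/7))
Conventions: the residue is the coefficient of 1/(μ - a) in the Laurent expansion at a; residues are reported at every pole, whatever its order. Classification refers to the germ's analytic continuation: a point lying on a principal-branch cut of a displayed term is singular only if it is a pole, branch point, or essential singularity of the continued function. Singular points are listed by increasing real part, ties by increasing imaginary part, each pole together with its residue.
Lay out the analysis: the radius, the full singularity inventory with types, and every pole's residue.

Denominator factor (μ + 1/7): pole of order 1 at -1/7, modulus 1/7.
The radius of convergence is the smallest modulus among the singular points: 1/7.
At the order-1 pole -1/7 set g(μ) = (μ - (-1/7))*f(μ) = 16/35.
Simple pole: residue = g(a) at a = -1/7, which is 16/35.

Radius of convergence at 0: 1/7.
At -1/7: a pole of order 1; residue 16/35.


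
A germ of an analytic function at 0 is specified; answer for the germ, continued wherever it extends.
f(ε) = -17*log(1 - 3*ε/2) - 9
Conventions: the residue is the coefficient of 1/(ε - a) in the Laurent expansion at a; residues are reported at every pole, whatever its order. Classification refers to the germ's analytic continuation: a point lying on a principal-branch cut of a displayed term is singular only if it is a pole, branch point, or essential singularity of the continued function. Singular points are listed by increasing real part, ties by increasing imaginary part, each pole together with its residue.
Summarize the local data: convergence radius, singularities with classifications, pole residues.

Radius of convergence at 0: 2/3.
At 2/3: a logarithmic branch point.

Branch term (-17)*log(1 - ε/(2/3)): its argument vanishes at ε = 2/3, a logarithmic branch point, modulus 2/3.
The radius of convergence is the smallest modulus among the singular points: 2/3.


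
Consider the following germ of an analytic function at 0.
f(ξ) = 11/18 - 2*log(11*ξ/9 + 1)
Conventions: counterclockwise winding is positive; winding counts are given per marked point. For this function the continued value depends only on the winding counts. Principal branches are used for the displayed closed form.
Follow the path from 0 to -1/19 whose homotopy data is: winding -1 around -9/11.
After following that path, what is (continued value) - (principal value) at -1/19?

The rational part is single-valued and drops out of the difference; each branch term changes only by its own monodromy.
(-2)*log(1 - ξ/(-9/11)): each positive loop around -9/11 adds 2*pi*i to the log, so winding -1 contributes (-2)*(-1)*2*pi*i = (4)*pi*i.
Summing the contributions at ξ = -1/19 gives (4)*pi*i.

Continued minus principal equals (4)*pi*i.


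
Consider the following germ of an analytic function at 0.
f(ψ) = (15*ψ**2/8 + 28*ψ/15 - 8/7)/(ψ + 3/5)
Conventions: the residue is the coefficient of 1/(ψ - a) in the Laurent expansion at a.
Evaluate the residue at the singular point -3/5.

At the order-1 pole -3/5 set g(ψ) = (ψ - (-3/5))*f(ψ) = 15*ψ**2/8 + 28*ψ/15 - 8/7.
Simple pole: residue = g(a) at a = -3/5, which is -2223/1400.

The residue is -2223/1400.


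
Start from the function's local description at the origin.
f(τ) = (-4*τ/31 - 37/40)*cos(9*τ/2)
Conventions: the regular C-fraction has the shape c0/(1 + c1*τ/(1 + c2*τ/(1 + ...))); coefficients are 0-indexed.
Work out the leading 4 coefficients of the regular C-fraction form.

The regular C-fraction coefficients are [-37/40, -160/1147, 106769129/1468160, -92907/1280].

Taylor coefficients (expand at 0): a_0 = -37/40, a_1 = -4/31, a_2 = 2997/320, a_3 = 81/62.
c0 = a_0 = -37/40. Peel one level at a time: if S = 1 + c*τ/S' with S'(0) = 1, then c is the τ-coefficient of S and S' = c*τ/(S - 1).
S_1 = c0/f = 1 + (-160/1147)*τ + (106769129/10524872)*τ^2 + ...; c1 = -160/1147.
S_2 = c1*τ/(S_1 - 1) = 1 + (106769129/1468160)*τ + (8648299449/1638400)*τ^2 + ...; c2 = 106769129/1468160.
S_3 = c2*τ/(S_2 - 1) = 1 + (-92907/1280)*τ + ...; c3 = -92907/1280.


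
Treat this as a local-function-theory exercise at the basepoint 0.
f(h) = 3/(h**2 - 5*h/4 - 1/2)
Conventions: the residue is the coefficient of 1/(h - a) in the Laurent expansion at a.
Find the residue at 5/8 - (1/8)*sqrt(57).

The residue is -(4/19)*sqrt(57).

The factor h**2 - 5*h/4 - 1/2 splits as (h - a)(h - a') with a = 5/8 - (1/8)*sqrt(57), a' = 5/8 + (1/8)*sqrt(57). At the order-1 pole a set g(h) = (h - a)*f(h) = [3] / (h - a').
Simple pole: residue = g(a) at a = 5/8 - (1/8)*sqrt(57), which is -(4/19)*sqrt(57).


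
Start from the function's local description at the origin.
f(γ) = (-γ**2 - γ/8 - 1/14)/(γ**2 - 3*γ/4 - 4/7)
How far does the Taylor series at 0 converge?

Denominator factor (γ**2 - 3*γ/4 - 4/7): discriminant 319/112, real irrational roots 3/8 + (1/56)*sqrt(2233) and 3/8 - (1/56)*sqrt(2233); poles of order 1, moduli 3/8 + (1/56)*sqrt(2233) and -3/8 + (1/56)*sqrt(2233).
The radius of convergence is the smallest modulus among the singular points: -3/8 + (1/56)*sqrt(2233).

The radius of convergence is -3/8 + (1/56)*sqrt(2233).


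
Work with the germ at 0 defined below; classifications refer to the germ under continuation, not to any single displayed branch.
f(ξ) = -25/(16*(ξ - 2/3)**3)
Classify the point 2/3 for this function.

The point is a pole of order 3.

The denominator factor ξ - 2/3 vanishes at 2/3 and appears to the power 3; the numerator there equals -25/16, nonzero, and no other factor vanishes.
Hence a pole whose order is the multiplicity, 3.


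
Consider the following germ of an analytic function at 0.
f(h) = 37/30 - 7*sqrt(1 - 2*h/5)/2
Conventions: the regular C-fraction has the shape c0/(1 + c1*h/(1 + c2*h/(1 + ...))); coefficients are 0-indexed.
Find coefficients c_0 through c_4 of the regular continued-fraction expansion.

The regular C-fraction coefficients are [-34/15, 21/68, -139/340, -17/695, -122/695].

Taylor coefficients (expand at 0): a_0 = -34/15, a_1 = 7/10, a_2 = 7/100, a_3 = 7/500, a_4 = 7/2000.
c0 = a_0 = -34/15. Peel one level at a time: if S = 1 + c*h/S' with S'(0) = 1, then c is the h-coefficient of S and S' = c*h/(S - 1).
S_1 = c0/f = 1 + (21/68)*h + (2919/23120)*h^2 + ...; c1 = 21/68.
S_2 = c1*h/(S_1 - 1) = 1 + (-139/340)*h + (-1/100)*h^2 + ...; c2 = -139/340.
S_3 = c2*h/(S_2 - 1) = 1 + (-17/695)*h + (-2074/483025)*h^2 + ...; c3 = -17/695.
S_4 = c3*h/(S_3 - 1) = 1 + (-122/695)*h + ...; c4 = -122/695.


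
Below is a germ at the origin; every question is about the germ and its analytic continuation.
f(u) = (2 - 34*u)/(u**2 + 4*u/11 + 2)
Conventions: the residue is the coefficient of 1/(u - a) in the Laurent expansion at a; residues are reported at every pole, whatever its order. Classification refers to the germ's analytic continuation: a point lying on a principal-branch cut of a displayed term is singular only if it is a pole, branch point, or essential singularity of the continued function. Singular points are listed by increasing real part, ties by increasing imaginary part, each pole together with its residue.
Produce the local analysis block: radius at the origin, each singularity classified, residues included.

Denominator factor (u**2 + 4*u/11 + 2): discriminant -952/121, complex-conjugate roots (-2/11) + ((1/11)*sqrt(238))*i and (-2/11) - ((1/11)*sqrt(238))*i; poles of order 1, moduli sqrt(2) and sqrt(2).
The radius of convergence is the smallest modulus among the singular points: sqrt(2).
The factor u**2 + 4*u/11 + 2 splits as (u - a)(u - a') with a = (-2/11) - ((1/11)*sqrt(238))*i, a' = (-2/11) + ((1/11)*sqrt(238))*i. At the order-1 pole a set g(u) = (u - a)*f(u) = [2 - 34*u] / (u - a').
Simple pole: residue = g(a) at a = (-2/11) - ((1/11)*sqrt(238))*i, which is (-17) + ((45/238)*sqrt(238))*i.
The factor u**2 + 4*u/11 + 2 splits as (u - a)(u - a') with a = (-2/11) + ((1/11)*sqrt(238))*i, a' = (-2/11) - ((1/11)*sqrt(238))*i. At the order-1 pole a set g(u) = (u - a)*f(u) = [2 - 34*u] / (u - a').
Simple pole: residue = g(a) at a = (-2/11) + ((1/11)*sqrt(238))*i, which is (-17) - ((45/238)*sqrt(238))*i.
List the singular points by increasing real part (a conjugate pair: the negative imaginary part first).

Radius of convergence at 0: sqrt(2).
At (-2/11) - ((1/11)*sqrt(238))*i: a pole of order 1; residue (-17) + ((45/238)*sqrt(238))*i.
At (-2/11) + ((1/11)*sqrt(238))*i: a pole of order 1; residue (-17) - ((45/238)*sqrt(238))*i.


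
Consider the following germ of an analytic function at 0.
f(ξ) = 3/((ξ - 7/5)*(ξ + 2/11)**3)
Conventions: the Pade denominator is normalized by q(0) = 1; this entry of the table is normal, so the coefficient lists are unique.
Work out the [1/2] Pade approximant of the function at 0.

The Pade approximant has numerator coefficients [-19965/56, 3440635/7504]; denominator coefficients [1, 20401/1407, 165077/2814].

Taylor coefficients needed (expand at 0): a_0 = -19965/56, a_1 = 4412265/784, a_2 = -166528065/2744, a_3 = 42242845425/76832.
Write the denominator as Q(ξ) = 1 + q1*ξ + q2*ξ^2. Requiring Q*f - P = O(ξ^4) with deg P <= 1 kills the coefficients of ξ^2..ξ^3 in Q*f:
  ξ^2: a_2 + q1*a_1 + q2*a_0 = 0, i.e. -166528065/2744 + (4412265/784)*q1 + (-19965/56)*q2 = 0.
  ξ^3: a_3 + q1*a_2 + q2*a_1 = 0, i.e. 42242845425/76832 + (-166528065/2744)*q1 + (4412265/784)*q2 = 0.
Solving this linear system: q1 = 20401/1407, q2 = 165077/2814.
The numerator is Q*f truncated at degree 1: P0 = a_0 = -19965/56; P1 = a_1 + q1*a_0 = 3440635/7504.


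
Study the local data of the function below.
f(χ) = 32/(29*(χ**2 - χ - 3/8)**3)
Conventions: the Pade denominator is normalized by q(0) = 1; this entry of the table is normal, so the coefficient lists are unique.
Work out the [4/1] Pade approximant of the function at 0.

The Pade approximant has numerator coefficients [-16384/783, 46923776/678861, -61997056/226287, 4730126336/6109749, -30171725824/18329247]; denominator coefficients [1, 4072/867].

Taylor coefficients needed (expand at 0): a_0 = -16384/783, a_1 = 131072/783, a_2 = -2490368/2349, a_3 = 4194304/729, a_4 = -606076928/21141, a_5 = 8539602944/63423.
Write the denominator as Q(χ) = 1 + q1*χ. Requiring Q*f - P = O(χ^6) with deg P <= 4 kills the coefficients of χ^5..χ^5 in Q*f:
  χ^5: a_5 + q1*a_4 = 0, i.e. 8539602944/63423 + (-606076928/21141)*q1 = 0.
Solving this linear system: q1 = 4072/867.
The numerator is Q*f truncated at degree 4: P0 = a_0 = -16384/783; P1 = a_1 + q1*a_0 = 46923776/678861; P2 = a_2 + q1*a_1 = -61997056/226287; P3 = a_3 + q1*a_2 = 4730126336/6109749; P4 = a_4 + q1*a_3 = -30171725824/18329247.


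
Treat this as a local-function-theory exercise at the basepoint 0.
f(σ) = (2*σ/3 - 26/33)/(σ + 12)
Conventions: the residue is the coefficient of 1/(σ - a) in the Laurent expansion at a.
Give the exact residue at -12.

The residue is -290/33.

At the order-1 pole -12 set g(σ) = (σ - (-12))*f(σ) = 2*σ/3 - 26/33.
Simple pole: residue = g(a) at a = -12, which is -290/33.


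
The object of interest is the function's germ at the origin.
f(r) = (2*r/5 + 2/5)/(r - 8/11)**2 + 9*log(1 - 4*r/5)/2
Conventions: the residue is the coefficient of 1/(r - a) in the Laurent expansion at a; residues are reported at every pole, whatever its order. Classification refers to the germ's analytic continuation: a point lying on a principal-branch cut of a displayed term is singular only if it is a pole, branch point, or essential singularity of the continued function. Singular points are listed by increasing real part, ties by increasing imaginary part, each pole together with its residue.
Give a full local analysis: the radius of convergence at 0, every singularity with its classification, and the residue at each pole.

Radius of convergence at 0: 8/11.
At 8/11: a pole of order 2; residue 2/5.
At 5/4: a logarithmic branch point.

Denominator factor (r - 8/11)^2: pole of order 2 at 8/11, modulus 8/11.
Branch term (9/2)*log(1 - r/(5/4)): its argument vanishes at r = 5/4, a logarithmic branch point, modulus 5/4.
The radius of convergence is the smallest modulus among the singular points: 8/11.
The branch term is analytic at 8/11 and contributes nothing to the residue; only the rational part matters.
At the order-2 pole 8/11 set g(r) = (r - (8/11))^2*(rational part) = 2*r/5 + 2/5.
Order-2 pole: residue = g'(a); g'(8/11) = 2/5, so the residue is 2/5.
List the singular points by increasing real part (a conjugate pair: the negative imaginary part first).


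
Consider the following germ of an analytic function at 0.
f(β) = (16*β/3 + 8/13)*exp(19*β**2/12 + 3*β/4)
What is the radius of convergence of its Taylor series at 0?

The factor exp(19*β**2/12 + 3*β/4) is entire and contributes no finite singular point.
The polynomial part has no poles.
No finite singular points: the Taylor series at 0 converges everywhere.

The radius of convergence is infinite.


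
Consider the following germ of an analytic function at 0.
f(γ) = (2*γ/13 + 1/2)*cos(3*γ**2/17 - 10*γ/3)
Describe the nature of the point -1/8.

The point is a regular point.

There is no denominator, hence no pole anywhere.
The factor cos(3*γ**2/17 - 10*γ/3) is entire.
So the germ continues analytically to -1/8.


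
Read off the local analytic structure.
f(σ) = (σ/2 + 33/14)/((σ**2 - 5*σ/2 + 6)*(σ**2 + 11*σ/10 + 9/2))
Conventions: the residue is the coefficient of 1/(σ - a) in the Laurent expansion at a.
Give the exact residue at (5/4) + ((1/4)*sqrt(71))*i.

The factor σ**2 - 5*σ/2 + 6 splits as (σ - a)(σ - a') with a = (5/4) + ((1/4)*sqrt(71))*i, a' = (5/4) - ((1/4)*sqrt(71))*i. At the order-1 pole a set g(σ) = (σ - a)*f(σ) = [(σ/2 + 33/14)/(σ**2 + 11*σ/10 + 9/2)] / (σ - a').
Simple pole: residue = g(a) at a = (5/4) + ((1/4)*sqrt(71))*i, which is (-2155/31038) - ((15805/2203698)*sqrt(71))*i.

The residue is (-2155/31038) - ((15805/2203698)*sqrt(71))*i.


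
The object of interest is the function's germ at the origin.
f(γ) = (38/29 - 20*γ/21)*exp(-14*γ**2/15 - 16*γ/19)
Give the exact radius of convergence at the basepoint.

The radius of convergence is infinite.

The factor exp(-14*γ**2/15 - 16*γ/19) is entire and contributes no finite singular point.
The polynomial part has no poles.
No finite singular points: the Taylor series at 0 converges everywhere.


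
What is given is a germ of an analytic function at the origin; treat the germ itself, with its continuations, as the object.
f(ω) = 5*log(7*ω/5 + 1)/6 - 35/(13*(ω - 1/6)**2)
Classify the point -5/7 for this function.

The term (5/6)*log(1 - ω/(-5/7)) has argument 1 - -5/7/(-5/7) = 0 at -5/7: a logarithmic (infinitely-sheeted) branch point; the remaining terms are analytic or single-valued there.

The point is a logarithmic branch point.


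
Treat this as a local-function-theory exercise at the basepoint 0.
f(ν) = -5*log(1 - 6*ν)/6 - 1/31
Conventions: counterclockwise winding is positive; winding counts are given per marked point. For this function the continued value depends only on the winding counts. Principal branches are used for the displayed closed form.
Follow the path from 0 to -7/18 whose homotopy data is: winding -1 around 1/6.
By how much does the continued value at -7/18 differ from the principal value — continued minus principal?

The rational part is single-valued and drops out of the difference; each branch term changes only by its own monodromy.
(-5/6)*log(1 - ν/(1/6)): each positive loop around 1/6 adds 2*pi*i to the log, so winding -1 contributes (-5/6)*(-1)*2*pi*i = (5/3)*pi*i.
Summing the contributions at ν = -7/18 gives (5/3)*pi*i.

Continued minus principal equals (5/3)*pi*i.


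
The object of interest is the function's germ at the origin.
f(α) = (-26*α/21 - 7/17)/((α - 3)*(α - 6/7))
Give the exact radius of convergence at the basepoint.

Denominator factor (α - 6/7): pole of order 1 at 6/7, modulus 6/7.
Denominator factor (α - 3): pole of order 1 at 3, modulus 3.
The radius of convergence is the smallest modulus among the singular points: 6/7.

The radius of convergence is 6/7.


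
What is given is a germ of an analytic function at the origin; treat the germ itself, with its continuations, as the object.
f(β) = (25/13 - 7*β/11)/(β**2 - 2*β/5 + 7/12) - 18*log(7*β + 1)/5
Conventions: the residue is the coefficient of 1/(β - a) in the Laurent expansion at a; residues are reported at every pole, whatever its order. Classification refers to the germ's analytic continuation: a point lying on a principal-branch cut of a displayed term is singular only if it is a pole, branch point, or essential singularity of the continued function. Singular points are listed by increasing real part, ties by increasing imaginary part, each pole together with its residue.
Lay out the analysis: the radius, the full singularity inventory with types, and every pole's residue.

Denominator factor (β**2 - 2*β/5 + 7/12): discriminant -163/75, complex-conjugate roots (1/5) + ((1/30)*sqrt(489))*i and (1/5) - ((1/30)*sqrt(489))*i; poles of order 1, moduli (1/6)*sqrt(21) and (1/6)*sqrt(21).
Branch term (-18/5)*log(1 - β/(-1/7)): its argument vanishes at β = -1/7, a logarithmic branch point, modulus 1/7.
The radius of convergence is the smallest modulus among the singular points: 1/7.
The branch term is analytic at (1/5) - ((1/30)*sqrt(489))*i and contributes nothing to the residue; only the rational part matters.
The factor β**2 - 2*β/5 + 7/12 splits as (β - a)(β - a') with a = (1/5) - ((1/30)*sqrt(489))*i, a' = (1/5) + ((1/30)*sqrt(489))*i. At the order-1 pole a set g(β) = (β - a)*(rational part) = [25/13 - 7*β/11] / (β - a').
Simple pole: residue = g(a) at a = (1/5) - ((1/30)*sqrt(489))*i, which is (-7/22) + ((1284/23309)*sqrt(489))*i.
The branch term is analytic at (1/5) + ((1/30)*sqrt(489))*i and contributes nothing to the residue; only the rational part matters.
The factor β**2 - 2*β/5 + 7/12 splits as (β - a)(β - a') with a = (1/5) + ((1/30)*sqrt(489))*i, a' = (1/5) - ((1/30)*sqrt(489))*i. At the order-1 pole a set g(β) = (β - a)*(rational part) = [25/13 - 7*β/11] / (β - a').
Simple pole: residue = g(a) at a = (1/5) + ((1/30)*sqrt(489))*i, which is (-7/22) - ((1284/23309)*sqrt(489))*i.
List the singular points by increasing real part (a conjugate pair: the negative imaginary part first).

Radius of convergence at 0: 1/7.
At -1/7: a logarithmic branch point.
At (1/5) - ((1/30)*sqrt(489))*i: a pole of order 1; residue (-7/22) + ((1284/23309)*sqrt(489))*i.
At (1/5) + ((1/30)*sqrt(489))*i: a pole of order 1; residue (-7/22) - ((1284/23309)*sqrt(489))*i.


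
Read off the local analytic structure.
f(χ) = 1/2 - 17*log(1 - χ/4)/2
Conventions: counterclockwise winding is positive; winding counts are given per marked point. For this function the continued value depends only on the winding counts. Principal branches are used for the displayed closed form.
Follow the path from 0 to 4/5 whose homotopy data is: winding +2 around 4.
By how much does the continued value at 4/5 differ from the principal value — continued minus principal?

The rational part is single-valued and drops out of the difference; each branch term changes only by its own monodromy.
(-17/2)*log(1 - χ/(4)): each positive loop around 4 adds 2*pi*i to the log, so winding +2 contributes (-17/2)*(2)*2*pi*i = -(34)*pi*i.
Summing the contributions at χ = 4/5 gives -(34)*pi*i.

Continued minus principal equals -(34)*pi*i.


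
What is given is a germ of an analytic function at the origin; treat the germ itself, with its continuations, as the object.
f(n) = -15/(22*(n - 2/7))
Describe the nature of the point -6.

Denominator factors: n - 2/7 = -44/7 at n = -6 — none vanishes.
So the germ continues analytically to -6.

The point is a regular point.


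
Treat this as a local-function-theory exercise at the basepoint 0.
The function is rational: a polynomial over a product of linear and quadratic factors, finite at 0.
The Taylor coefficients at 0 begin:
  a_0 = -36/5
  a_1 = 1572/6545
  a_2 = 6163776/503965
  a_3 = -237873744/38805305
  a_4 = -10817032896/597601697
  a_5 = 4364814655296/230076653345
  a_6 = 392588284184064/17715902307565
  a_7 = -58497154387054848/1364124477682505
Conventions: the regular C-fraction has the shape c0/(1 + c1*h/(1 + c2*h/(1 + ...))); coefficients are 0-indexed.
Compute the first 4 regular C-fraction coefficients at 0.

The regular C-fraction coefficients are [-36/5, 131/3927, -2383019/46767, 6732/131].

Taylor coefficients (read off): a_0 = -36/5, a_1 = 1572/6545, a_2 = 6163776/503965, a_3 = -237873744/38805305.
c0 = a_0 = -36/5. Peel one level at a time: if S = 1 + c*h/S' with S'(0) = 1, then c is the h-coefficient of S and S' = c*h/(S - 1).
S_1 = c0/f = 1 + (131/3927)*h + (2383019/1401939)*h^2 + ...; c1 = 131/3927.
S_2 = c1*h/(S_1 - 1) = 1 + (-2383019/46767)*h + (314558508/120127)*h^2 + ...; c2 = -2383019/46767.
S_3 = c2*h/(S_2 - 1) = 1 + (6732/131)*h + ...; c3 = 6732/131.


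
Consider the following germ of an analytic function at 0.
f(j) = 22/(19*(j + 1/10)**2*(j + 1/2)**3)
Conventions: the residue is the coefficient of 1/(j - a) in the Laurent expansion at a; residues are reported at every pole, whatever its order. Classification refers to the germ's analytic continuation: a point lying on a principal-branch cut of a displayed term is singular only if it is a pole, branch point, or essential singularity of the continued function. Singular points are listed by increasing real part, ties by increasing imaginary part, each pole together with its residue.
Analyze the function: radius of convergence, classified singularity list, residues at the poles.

Radius of convergence at 0: 1/10.
At -1/2: a pole of order 3; residue 20625/152.
At -1/10: a pole of order 2; residue -20625/152.

Denominator factor (j + 1/10)^2: pole of order 2 at -1/10, modulus 1/10.
Denominator factor (j + 1/2)^3: pole of order 3 at -1/2, modulus 1/2.
The radius of convergence is the smallest modulus among the singular points: 1/10.
At the order-3 pole -1/2 set g(j) = (j - (-1/2))^3*f(j) = 22/(19*(j + 1/10)**2).
Order-3 pole: residue = g''(a)/2; g''(-1/2) = 20625/76, so the residue is 20625/152.
At the order-2 pole -1/10 set g(j) = (j - (-1/10))^2*f(j) = 22/(19*(j + 1/2)**3).
Order-2 pole: residue = g'(a); g'(-1/10) = -20625/152, so the residue is -20625/152.
List the singular points by increasing real part (a conjugate pair: the negative imaginary part first).


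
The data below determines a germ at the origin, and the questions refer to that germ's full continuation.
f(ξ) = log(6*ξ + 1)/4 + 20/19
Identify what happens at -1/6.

The term (1/4)*log(1 - ξ/(-1/6)) has argument 1 - -1/6/(-1/6) = 0 at -1/6: a logarithmic (infinitely-sheeted) branch point; the remaining terms are analytic or single-valued there.

The point is a logarithmic branch point.


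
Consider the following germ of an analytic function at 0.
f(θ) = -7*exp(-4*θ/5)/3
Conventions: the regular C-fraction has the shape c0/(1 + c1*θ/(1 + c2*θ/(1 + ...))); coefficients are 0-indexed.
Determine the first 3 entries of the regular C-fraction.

The regular C-fraction coefficients are [-7/3, 4/5, -2/5].

Taylor coefficients (expand at 0): a_0 = -7/3, a_1 = 28/15, a_2 = -56/75.
c0 = a_0 = -7/3. Peel one level at a time: if S = 1 + c*θ/S' with S'(0) = 1, then c is the θ-coefficient of S and S' = c*θ/(S - 1).
S_1 = c0/f = 1 + (4/5)*θ + (8/25)*θ^2 + ...; c1 = 4/5.
S_2 = c1*θ/(S_1 - 1) = 1 + (-2/5)*θ + ...; c2 = -2/5.


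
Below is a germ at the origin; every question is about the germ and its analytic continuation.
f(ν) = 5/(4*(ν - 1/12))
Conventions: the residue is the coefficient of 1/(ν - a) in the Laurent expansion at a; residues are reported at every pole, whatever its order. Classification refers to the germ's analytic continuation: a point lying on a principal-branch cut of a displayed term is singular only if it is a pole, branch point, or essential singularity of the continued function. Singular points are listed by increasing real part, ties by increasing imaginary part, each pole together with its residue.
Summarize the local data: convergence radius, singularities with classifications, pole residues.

Denominator factor (ν - 1/12): pole of order 1 at 1/12, modulus 1/12.
The radius of convergence is the smallest modulus among the singular points: 1/12.
At the order-1 pole 1/12 set g(ν) = (ν - (1/12))*f(ν) = 5/4.
Simple pole: residue = g(a) at a = 1/12, which is 5/4.

Radius of convergence at 0: 1/12.
At 1/12: a pole of order 1; residue 5/4.


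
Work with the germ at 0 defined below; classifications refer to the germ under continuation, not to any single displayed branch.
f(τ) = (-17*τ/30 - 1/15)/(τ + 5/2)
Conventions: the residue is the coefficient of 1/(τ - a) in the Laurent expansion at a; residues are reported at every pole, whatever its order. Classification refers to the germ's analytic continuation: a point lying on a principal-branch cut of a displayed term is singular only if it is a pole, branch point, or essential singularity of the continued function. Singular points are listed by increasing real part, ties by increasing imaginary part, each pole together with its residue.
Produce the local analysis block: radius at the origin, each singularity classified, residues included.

Radius of convergence at 0: 5/2.
At -5/2: a pole of order 1; residue 27/20.

Denominator factor (τ + 5/2): pole of order 1 at -5/2, modulus 5/2.
The radius of convergence is the smallest modulus among the singular points: 5/2.
At the order-1 pole -5/2 set g(τ) = (τ - (-5/2))*f(τ) = -17*τ/30 - 1/15.
Simple pole: residue = g(a) at a = -5/2, which is 27/20.


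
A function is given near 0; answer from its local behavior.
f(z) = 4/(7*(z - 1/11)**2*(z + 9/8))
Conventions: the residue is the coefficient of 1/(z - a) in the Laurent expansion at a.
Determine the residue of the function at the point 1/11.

At the order-2 pole 1/11 set g(z) = (z - (1/11))^2*f(z) = 4/(7*(z + 9/8)).
Order-2 pole: residue = g'(a); g'(1/11) = -30976/80143, so the residue is -30976/80143.

The residue is -30976/80143.


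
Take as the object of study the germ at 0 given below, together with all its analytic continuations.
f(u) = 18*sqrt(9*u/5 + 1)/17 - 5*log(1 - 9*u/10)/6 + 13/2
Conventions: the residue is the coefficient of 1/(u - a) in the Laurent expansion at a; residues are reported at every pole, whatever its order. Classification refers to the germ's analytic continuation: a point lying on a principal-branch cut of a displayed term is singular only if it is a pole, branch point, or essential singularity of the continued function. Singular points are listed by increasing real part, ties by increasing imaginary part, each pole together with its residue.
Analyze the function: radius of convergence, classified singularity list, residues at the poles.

Radius of convergence at 0: 5/9.
At -5/9: an algebraic (square-root) branch point.
At 10/9: a logarithmic branch point.

Branch term (-5/6)*log(1 - u/(10/9)): its argument vanishes at u = 10/9, a logarithmic branch point, modulus 10/9.
Branch term (18/17)*sqrt(1 - u/(-5/9)): its argument vanishes at u = -5/9, a square-root branch point, modulus 5/9.
The radius of convergence is the smallest modulus among the singular points: 5/9.
List the singular points by increasing real part (a conjugate pair: the negative imaginary part first).


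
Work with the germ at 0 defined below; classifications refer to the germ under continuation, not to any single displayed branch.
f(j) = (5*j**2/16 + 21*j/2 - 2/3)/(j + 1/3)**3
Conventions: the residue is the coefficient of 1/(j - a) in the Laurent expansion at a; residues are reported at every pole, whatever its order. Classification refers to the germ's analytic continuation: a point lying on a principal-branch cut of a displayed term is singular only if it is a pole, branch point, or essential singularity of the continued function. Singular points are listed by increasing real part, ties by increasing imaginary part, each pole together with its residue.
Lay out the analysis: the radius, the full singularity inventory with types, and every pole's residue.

Radius of convergence at 0: 1/3.
At -1/3: a pole of order 3; residue 5/16.

Denominator factor (j + 1/3)^3: pole of order 3 at -1/3, modulus 1/3.
The radius of convergence is the smallest modulus among the singular points: 1/3.
At the order-3 pole -1/3 set g(j) = (j - (-1/3))^3*f(j) = 5*j**2/16 + 21*j/2 - 2/3.
Order-3 pole: residue = g''(a)/2; g''(-1/3) = 5/8, so the residue is 5/16.


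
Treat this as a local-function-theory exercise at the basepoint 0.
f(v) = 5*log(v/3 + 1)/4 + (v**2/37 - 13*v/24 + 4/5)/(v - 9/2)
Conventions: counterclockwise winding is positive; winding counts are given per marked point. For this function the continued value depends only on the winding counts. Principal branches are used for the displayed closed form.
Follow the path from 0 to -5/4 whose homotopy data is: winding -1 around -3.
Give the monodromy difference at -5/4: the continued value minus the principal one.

The rational part is single-valued and drops out of the difference; each branch term changes only by its own monodromy.
(5/4)*log(1 - v/(-3)): each positive loop around -3 adds 2*pi*i to the log, so winding -1 contributes (5/4)*(-1)*2*pi*i = -(5/2)*pi*i.
Summing the contributions at v = -5/4 gives -(5/2)*pi*i.

Continued minus principal equals -(5/2)*pi*i.
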